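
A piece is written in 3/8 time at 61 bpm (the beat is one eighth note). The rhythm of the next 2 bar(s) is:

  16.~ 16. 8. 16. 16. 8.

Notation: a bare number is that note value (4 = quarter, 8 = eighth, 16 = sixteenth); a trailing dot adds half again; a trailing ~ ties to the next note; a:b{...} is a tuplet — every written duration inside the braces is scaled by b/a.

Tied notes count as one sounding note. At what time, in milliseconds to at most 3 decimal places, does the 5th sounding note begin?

note 5 onset = 9/2b = 4426.23ms

1. 0.0ms @ 0 + 1475.41ms (3/2)
2. 1475.41ms @ 3/2 + 1475.41ms (3/2)
3. 2950.82ms @ 3 + 737.705ms (3/4)
4. 3688.525ms @ 15/4 + 737.705ms (3/4)
5. 4426.23ms @ 9/2 + 1475.41ms (3/2)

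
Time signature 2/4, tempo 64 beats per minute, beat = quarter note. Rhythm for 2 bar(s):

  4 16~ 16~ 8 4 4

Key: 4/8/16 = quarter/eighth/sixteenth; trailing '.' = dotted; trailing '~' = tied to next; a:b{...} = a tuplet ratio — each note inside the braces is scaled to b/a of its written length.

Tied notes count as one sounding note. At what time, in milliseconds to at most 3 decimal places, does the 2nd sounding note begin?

note 2 onset = 1b = 937.5ms

1. 0.0ms @ 0 + 937.5ms (1)
2. 937.5ms @ 1 + 937.5ms (1)
3. 1875.0ms @ 2 + 937.5ms (1)
4. 2812.5ms @ 3 + 937.5ms (1)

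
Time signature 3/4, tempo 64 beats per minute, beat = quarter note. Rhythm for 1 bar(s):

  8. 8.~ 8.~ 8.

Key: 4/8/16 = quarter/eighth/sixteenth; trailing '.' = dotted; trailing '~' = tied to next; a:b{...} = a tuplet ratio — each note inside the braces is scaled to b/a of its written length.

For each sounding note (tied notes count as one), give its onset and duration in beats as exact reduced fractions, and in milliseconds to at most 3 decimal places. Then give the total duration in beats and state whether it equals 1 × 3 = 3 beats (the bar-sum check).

1) 0.0ms=0b +703.125ms=3/4b
2) 703.125ms=3/4b +2109.375ms=9/4b
Σ=3b of 3 (64bpm 3/4) — PASS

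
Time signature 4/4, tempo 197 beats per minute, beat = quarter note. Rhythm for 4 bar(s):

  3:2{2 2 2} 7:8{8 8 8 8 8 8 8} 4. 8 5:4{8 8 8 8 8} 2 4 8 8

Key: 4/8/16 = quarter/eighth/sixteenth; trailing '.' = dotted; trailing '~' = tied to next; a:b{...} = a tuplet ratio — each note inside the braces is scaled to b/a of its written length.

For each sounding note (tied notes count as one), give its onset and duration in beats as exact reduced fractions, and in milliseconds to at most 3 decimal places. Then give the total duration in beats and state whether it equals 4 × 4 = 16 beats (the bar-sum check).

1) 0.0ms=0b +406.091ms=4/3b
2) 406.091ms=4/3b +406.091ms=4/3b
3) 812.183ms=8/3b +406.091ms=4/3b
4) 1218.274ms=4b +174.039ms=4/7b
5) 1392.313ms=32/7b +174.039ms=4/7b
6) 1566.352ms=36/7b +174.039ms=4/7b
7) 1740.392ms=40/7b +174.039ms=4/7b
8) 1914.431ms=44/7b +174.039ms=4/7b
9) 2088.47ms=48/7b +174.039ms=4/7b
10) 2262.509ms=52/7b +174.039ms=4/7b
11) 2436.548ms=8b +456.853ms=3/2b
12) 2893.401ms=19/2b +152.284ms=1/2b
13) 3045.685ms=10b +121.827ms=2/5b
14) 3167.513ms=52/5b +121.827ms=2/5b
15) 3289.34ms=54/5b +121.827ms=2/5b
16) 3411.168ms=56/5b +121.827ms=2/5b
17) 3532.995ms=58/5b +121.827ms=2/5b
18) 3654.822ms=12b +609.137ms=2b
19) 4263.959ms=14b +304.569ms=1b
20) 4568.528ms=15b +152.284ms=1/2b
21) 4720.812ms=31/2b +152.284ms=1/2b
Σ=16b of 16 (197bpm 4/4) — PASS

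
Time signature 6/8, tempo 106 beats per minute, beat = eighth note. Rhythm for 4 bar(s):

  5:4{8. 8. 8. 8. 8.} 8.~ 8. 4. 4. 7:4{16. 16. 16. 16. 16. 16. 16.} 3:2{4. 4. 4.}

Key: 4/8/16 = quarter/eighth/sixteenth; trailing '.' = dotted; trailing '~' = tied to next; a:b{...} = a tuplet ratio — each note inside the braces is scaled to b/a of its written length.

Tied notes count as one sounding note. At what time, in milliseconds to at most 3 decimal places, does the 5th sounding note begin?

note 5 onset = 24/5b = 2716.981ms

1. 0.0ms @ 0 + 679.245ms (6/5)
2. 679.245ms @ 6/5 + 679.245ms (6/5)
3. 1358.491ms @ 12/5 + 679.245ms (6/5)
4. 2037.736ms @ 18/5 + 679.245ms (6/5)
5. 2716.981ms @ 24/5 + 679.245ms (6/5)
6. 3396.226ms @ 6 + 1698.113ms (3)
7. 5094.34ms @ 9 + 1698.113ms (3)
8. 6792.453ms @ 12 + 1698.113ms (3)
9. 8490.566ms @ 15 + 242.588ms (3/7)
10. 8733.154ms @ 108/7 + 242.588ms (3/7)
11. 8975.741ms @ 111/7 + 242.588ms (3/7)
12. 9218.329ms @ 114/7 + 242.588ms (3/7)
13. 9460.916ms @ 117/7 + 242.588ms (3/7)
14. 9703.504ms @ 120/7 + 242.588ms (3/7)
15. 9946.092ms @ 123/7 + 242.588ms (3/7)
16. 10188.679ms @ 18 + 1132.075ms (2)
17. 11320.755ms @ 20 + 1132.075ms (2)
18. 12452.83ms @ 22 + 1132.075ms (2)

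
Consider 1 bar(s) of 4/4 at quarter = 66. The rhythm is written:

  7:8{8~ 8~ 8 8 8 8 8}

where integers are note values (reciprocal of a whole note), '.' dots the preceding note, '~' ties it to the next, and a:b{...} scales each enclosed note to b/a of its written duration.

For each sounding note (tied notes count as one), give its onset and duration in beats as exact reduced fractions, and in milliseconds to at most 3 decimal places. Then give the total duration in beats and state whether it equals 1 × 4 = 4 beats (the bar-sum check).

1) 0.0ms=0b +1558.442ms=12/7b
2) 1558.442ms=12/7b +519.481ms=4/7b
3) 2077.922ms=16/7b +519.481ms=4/7b
4) 2597.403ms=20/7b +519.481ms=4/7b
5) 3116.883ms=24/7b +519.481ms=4/7b
Σ=4b of 4 (66bpm 4/4) — PASS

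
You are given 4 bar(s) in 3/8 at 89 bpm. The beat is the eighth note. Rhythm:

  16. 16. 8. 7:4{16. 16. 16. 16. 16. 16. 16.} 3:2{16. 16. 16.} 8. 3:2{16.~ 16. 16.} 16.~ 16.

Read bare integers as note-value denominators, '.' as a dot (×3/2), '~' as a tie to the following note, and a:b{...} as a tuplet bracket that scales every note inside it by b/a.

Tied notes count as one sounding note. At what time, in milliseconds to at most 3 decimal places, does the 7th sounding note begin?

note 7 onset = 30/7b = 2889.246ms

1. 0.0ms @ 0 + 505.618ms (3/4)
2. 505.618ms @ 3/4 + 505.618ms (3/4)
3. 1011.236ms @ 3/2 + 1011.236ms (3/2)
4. 2022.472ms @ 3 + 288.925ms (3/7)
5. 2311.396ms @ 24/7 + 288.925ms (3/7)
6. 2600.321ms @ 27/7 + 288.925ms (3/7)
7. 2889.246ms @ 30/7 + 288.925ms (3/7)
8. 3178.17ms @ 33/7 + 288.925ms (3/7)
9. 3467.095ms @ 36/7 + 288.925ms (3/7)
10. 3756.019ms @ 39/7 + 288.925ms (3/7)
11. 4044.944ms @ 6 + 337.079ms (1/2)
12. 4382.022ms @ 13/2 + 337.079ms (1/2)
13. 4719.101ms @ 7 + 337.079ms (1/2)
14. 5056.18ms @ 15/2 + 1011.236ms (3/2)
15. 6067.416ms @ 9 + 674.157ms (1)
16. 6741.573ms @ 10 + 337.079ms (1/2)
17. 7078.652ms @ 21/2 + 1011.236ms (3/2)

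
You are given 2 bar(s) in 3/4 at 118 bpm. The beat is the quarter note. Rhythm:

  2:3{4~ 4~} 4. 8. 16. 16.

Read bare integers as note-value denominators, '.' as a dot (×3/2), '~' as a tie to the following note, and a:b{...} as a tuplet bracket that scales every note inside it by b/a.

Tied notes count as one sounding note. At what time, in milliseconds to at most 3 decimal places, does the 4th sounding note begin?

1. 0.0ms @ 0 + 2288.136ms (9/2)
2. 2288.136ms @ 9/2 + 381.356ms (3/4)
3. 2669.492ms @ 21/4 + 190.678ms (3/8)
4. 2860.169ms @ 45/8 + 190.678ms (3/8)

note 4 onset = 45/8b = 2860.169ms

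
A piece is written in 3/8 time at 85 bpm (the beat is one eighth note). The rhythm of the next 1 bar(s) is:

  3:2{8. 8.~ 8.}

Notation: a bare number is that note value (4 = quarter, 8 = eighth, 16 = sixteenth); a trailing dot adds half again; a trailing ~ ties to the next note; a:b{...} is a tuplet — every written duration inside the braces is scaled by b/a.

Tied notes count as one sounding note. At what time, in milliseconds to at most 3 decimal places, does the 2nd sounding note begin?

note 2 onset = 1b = 705.882ms

1. 0.0ms @ 0 + 705.882ms (1)
2. 705.882ms @ 1 + 1411.765ms (2)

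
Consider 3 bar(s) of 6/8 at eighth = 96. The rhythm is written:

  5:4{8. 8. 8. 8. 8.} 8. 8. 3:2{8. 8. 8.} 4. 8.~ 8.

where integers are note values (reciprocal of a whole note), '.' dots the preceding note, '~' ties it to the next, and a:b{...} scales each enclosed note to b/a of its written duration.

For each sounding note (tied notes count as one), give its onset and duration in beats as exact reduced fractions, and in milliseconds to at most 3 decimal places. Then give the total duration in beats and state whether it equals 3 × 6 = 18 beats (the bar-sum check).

1) 0.0ms=0b +750.0ms=6/5b
2) 750.0ms=6/5b +750.0ms=6/5b
3) 1500.0ms=12/5b +750.0ms=6/5b
4) 2250.0ms=18/5b +750.0ms=6/5b
5) 3000.0ms=24/5b +750.0ms=6/5b
6) 3750.0ms=6b +937.5ms=3/2b
7) 4687.5ms=15/2b +937.5ms=3/2b
8) 5625.0ms=9b +625.0ms=1b
9) 6250.0ms=10b +625.0ms=1b
10) 6875.0ms=11b +625.0ms=1b
11) 7500.0ms=12b +1875.0ms=3b
12) 9375.0ms=15b +1875.0ms=3b
Σ=18b of 18 (96bpm 6/8) — PASS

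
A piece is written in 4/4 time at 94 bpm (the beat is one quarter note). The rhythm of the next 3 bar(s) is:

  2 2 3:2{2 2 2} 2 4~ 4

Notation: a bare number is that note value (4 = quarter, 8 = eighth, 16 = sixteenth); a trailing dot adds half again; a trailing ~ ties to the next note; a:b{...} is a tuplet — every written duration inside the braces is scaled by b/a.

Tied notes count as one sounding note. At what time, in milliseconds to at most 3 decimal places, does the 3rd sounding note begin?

note 3 onset = 4b = 2553.191ms

1. 0.0ms @ 0 + 1276.596ms (2)
2. 1276.596ms @ 2 + 1276.596ms (2)
3. 2553.191ms @ 4 + 851.064ms (4/3)
4. 3404.255ms @ 16/3 + 851.064ms (4/3)
5. 4255.319ms @ 20/3 + 851.064ms (4/3)
6. 5106.383ms @ 8 + 1276.596ms (2)
7. 6382.979ms @ 10 + 1276.596ms (2)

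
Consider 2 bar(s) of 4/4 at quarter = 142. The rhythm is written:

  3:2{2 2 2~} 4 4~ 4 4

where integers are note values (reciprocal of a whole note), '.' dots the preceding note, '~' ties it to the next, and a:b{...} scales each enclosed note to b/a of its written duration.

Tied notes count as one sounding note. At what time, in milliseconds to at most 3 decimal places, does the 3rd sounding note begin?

note 3 onset = 8/3b = 1126.761ms

1. 0.0ms @ 0 + 563.38ms (4/3)
2. 563.38ms @ 4/3 + 563.38ms (4/3)
3. 1126.761ms @ 8/3 + 985.915ms (7/3)
4. 2112.676ms @ 5 + 845.07ms (2)
5. 2957.746ms @ 7 + 422.535ms (1)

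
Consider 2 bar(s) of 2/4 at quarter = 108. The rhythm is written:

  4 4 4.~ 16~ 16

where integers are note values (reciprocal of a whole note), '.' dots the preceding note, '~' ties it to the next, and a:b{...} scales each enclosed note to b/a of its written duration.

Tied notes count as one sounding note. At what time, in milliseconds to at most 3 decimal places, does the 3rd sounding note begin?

note 3 onset = 2b = 1111.111ms

1. 0.0ms @ 0 + 555.556ms (1)
2. 555.556ms @ 1 + 555.556ms (1)
3. 1111.111ms @ 2 + 1111.111ms (2)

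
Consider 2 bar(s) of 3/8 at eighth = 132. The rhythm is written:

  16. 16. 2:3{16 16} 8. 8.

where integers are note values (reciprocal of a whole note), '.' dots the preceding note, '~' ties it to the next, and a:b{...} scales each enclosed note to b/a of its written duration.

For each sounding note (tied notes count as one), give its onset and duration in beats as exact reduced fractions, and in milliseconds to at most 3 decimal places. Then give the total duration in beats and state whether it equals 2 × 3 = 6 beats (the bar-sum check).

1) 0.0ms=0b +340.909ms=3/4b
2) 340.909ms=3/4b +340.909ms=3/4b
3) 681.818ms=3/2b +340.909ms=3/4b
4) 1022.727ms=9/4b +340.909ms=3/4b
5) 1363.636ms=3b +681.818ms=3/2b
6) 2045.455ms=9/2b +681.818ms=3/2b
Σ=6b of 6 (132bpm 3/8) — PASS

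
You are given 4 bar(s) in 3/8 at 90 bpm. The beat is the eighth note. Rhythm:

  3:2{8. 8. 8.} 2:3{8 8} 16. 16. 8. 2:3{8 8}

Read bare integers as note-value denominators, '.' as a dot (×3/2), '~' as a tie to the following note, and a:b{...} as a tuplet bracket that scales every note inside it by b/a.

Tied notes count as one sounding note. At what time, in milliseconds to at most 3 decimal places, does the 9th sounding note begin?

1. 0.0ms @ 0 + 666.667ms (1)
2. 666.667ms @ 1 + 666.667ms (1)
3. 1333.333ms @ 2 + 666.667ms (1)
4. 2000.0ms @ 3 + 1000.0ms (3/2)
5. 3000.0ms @ 9/2 + 1000.0ms (3/2)
6. 4000.0ms @ 6 + 500.0ms (3/4)
7. 4500.0ms @ 27/4 + 500.0ms (3/4)
8. 5000.0ms @ 15/2 + 1000.0ms (3/2)
9. 6000.0ms @ 9 + 1000.0ms (3/2)
10. 7000.0ms @ 21/2 + 1000.0ms (3/2)

note 9 onset = 9b = 6000.0ms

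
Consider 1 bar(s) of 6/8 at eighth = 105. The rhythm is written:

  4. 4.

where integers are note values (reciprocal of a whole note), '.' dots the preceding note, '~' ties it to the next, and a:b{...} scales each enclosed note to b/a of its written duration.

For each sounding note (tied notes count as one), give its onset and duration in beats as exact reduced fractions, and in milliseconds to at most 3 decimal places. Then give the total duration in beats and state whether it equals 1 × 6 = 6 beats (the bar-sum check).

1) 0.0ms=0b +1714.286ms=3b
2) 1714.286ms=3b +1714.286ms=3b
Σ=6b of 6 (105bpm 6/8) — PASS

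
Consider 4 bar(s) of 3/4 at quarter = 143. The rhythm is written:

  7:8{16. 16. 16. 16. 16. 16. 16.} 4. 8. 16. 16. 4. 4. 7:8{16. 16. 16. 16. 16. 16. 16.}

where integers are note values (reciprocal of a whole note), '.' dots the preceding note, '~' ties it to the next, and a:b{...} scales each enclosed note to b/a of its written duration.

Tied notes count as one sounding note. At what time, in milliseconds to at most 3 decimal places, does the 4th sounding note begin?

note 4 onset = 9/7b = 539.461ms

1. 0.0ms @ 0 + 179.82ms (3/7)
2. 179.82ms @ 3/7 + 179.82ms (3/7)
3. 359.64ms @ 6/7 + 179.82ms (3/7)
4. 539.461ms @ 9/7 + 179.82ms (3/7)
5. 719.281ms @ 12/7 + 179.82ms (3/7)
6. 899.101ms @ 15/7 + 179.82ms (3/7)
7. 1078.921ms @ 18/7 + 179.82ms (3/7)
8. 1258.741ms @ 3 + 629.371ms (3/2)
9. 1888.112ms @ 9/2 + 314.685ms (3/4)
10. 2202.797ms @ 21/4 + 157.343ms (3/8)
11. 2360.14ms @ 45/8 + 157.343ms (3/8)
12. 2517.483ms @ 6 + 629.371ms (3/2)
13. 3146.853ms @ 15/2 + 629.371ms (3/2)
14. 3776.224ms @ 9 + 179.82ms (3/7)
15. 3956.044ms @ 66/7 + 179.82ms (3/7)
16. 4135.864ms @ 69/7 + 179.82ms (3/7)
17. 4315.684ms @ 72/7 + 179.82ms (3/7)
18. 4495.504ms @ 75/7 + 179.82ms (3/7)
19. 4675.325ms @ 78/7 + 179.82ms (3/7)
20. 4855.145ms @ 81/7 + 179.82ms (3/7)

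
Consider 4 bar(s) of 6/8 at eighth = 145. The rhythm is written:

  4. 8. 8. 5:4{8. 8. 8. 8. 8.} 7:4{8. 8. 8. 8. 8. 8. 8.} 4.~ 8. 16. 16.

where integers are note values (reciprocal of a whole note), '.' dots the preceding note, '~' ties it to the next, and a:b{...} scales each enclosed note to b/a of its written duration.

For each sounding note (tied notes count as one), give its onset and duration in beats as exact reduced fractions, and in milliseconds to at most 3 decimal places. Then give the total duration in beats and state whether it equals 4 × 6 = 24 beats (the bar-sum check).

1) 0.0ms=0b +1241.379ms=3b
2) 1241.379ms=3b +620.69ms=3/2b
3) 1862.069ms=9/2b +620.69ms=3/2b
4) 2482.759ms=6b +496.552ms=6/5b
5) 2979.31ms=36/5b +496.552ms=6/5b
6) 3475.862ms=42/5b +496.552ms=6/5b
7) 3972.414ms=48/5b +496.552ms=6/5b
8) 4468.966ms=54/5b +496.552ms=6/5b
9) 4965.517ms=12b +354.68ms=6/7b
10) 5320.197ms=90/7b +354.68ms=6/7b
11) 5674.877ms=96/7b +354.68ms=6/7b
12) 6029.557ms=102/7b +354.68ms=6/7b
13) 6384.236ms=108/7b +354.68ms=6/7b
14) 6738.916ms=114/7b +354.68ms=6/7b
15) 7093.596ms=120/7b +354.68ms=6/7b
16) 7448.276ms=18b +1862.069ms=9/2b
17) 9310.345ms=45/2b +310.345ms=3/4b
18) 9620.69ms=93/4b +310.345ms=3/4b
Σ=24b of 24 (145bpm 6/8) — PASS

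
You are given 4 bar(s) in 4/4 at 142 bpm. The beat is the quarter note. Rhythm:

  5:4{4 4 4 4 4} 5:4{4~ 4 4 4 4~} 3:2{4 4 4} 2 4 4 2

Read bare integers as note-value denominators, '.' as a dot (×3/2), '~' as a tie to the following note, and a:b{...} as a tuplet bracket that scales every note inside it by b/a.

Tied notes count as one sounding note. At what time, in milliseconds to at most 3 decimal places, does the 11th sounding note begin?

note 11 onset = 28/3b = 3943.662ms

1. 0.0ms @ 0 + 338.028ms (4/5)
2. 338.028ms @ 4/5 + 338.028ms (4/5)
3. 676.056ms @ 8/5 + 338.028ms (4/5)
4. 1014.085ms @ 12/5 + 338.028ms (4/5)
5. 1352.113ms @ 16/5 + 338.028ms (4/5)
6. 1690.141ms @ 4 + 676.056ms (8/5)
7. 2366.197ms @ 28/5 + 338.028ms (4/5)
8. 2704.225ms @ 32/5 + 338.028ms (4/5)
9. 3042.254ms @ 36/5 + 619.718ms (22/15)
10. 3661.972ms @ 26/3 + 281.69ms (2/3)
11. 3943.662ms @ 28/3 + 281.69ms (2/3)
12. 4225.352ms @ 10 + 845.07ms (2)
13. 5070.423ms @ 12 + 422.535ms (1)
14. 5492.958ms @ 13 + 422.535ms (1)
15. 5915.493ms @ 14 + 845.07ms (2)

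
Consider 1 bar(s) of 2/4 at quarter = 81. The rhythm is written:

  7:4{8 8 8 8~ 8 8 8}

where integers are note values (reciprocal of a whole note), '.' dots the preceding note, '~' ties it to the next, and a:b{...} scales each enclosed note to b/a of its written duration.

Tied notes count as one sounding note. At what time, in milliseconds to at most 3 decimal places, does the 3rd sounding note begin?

note 3 onset = 4/7b = 423.28ms

1. 0.0ms @ 0 + 211.64ms (2/7)
2. 211.64ms @ 2/7 + 211.64ms (2/7)
3. 423.28ms @ 4/7 + 211.64ms (2/7)
4. 634.921ms @ 6/7 + 423.28ms (4/7)
5. 1058.201ms @ 10/7 + 211.64ms (2/7)
6. 1269.841ms @ 12/7 + 211.64ms (2/7)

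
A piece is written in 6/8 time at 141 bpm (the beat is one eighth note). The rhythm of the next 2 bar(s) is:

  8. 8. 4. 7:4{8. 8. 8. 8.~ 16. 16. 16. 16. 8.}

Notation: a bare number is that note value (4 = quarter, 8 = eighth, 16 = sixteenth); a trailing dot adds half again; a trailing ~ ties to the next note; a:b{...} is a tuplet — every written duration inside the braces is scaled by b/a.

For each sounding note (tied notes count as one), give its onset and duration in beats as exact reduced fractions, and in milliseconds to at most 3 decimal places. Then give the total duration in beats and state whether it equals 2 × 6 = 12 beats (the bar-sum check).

1) 0.0ms=0b +638.298ms=3/2b
2) 638.298ms=3/2b +638.298ms=3/2b
3) 1276.596ms=3b +1276.596ms=3b
4) 2553.191ms=6b +364.742ms=6/7b
5) 2917.933ms=48/7b +364.742ms=6/7b
6) 3282.675ms=54/7b +364.742ms=6/7b
7) 3647.416ms=60/7b +547.112ms=9/7b
8) 4194.529ms=69/7b +182.371ms=3/7b
9) 4376.9ms=72/7b +182.371ms=3/7b
10) 4559.271ms=75/7b +182.371ms=3/7b
11) 4741.641ms=78/7b +364.742ms=6/7b
Σ=12b of 12 (141bpm 6/8) — PASS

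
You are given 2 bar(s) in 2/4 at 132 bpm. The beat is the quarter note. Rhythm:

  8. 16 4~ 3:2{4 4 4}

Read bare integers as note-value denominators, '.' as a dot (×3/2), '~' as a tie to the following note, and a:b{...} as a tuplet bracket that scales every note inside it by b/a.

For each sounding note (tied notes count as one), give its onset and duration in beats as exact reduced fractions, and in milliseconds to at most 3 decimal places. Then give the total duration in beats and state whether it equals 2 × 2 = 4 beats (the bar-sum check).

1) 0.0ms=0b +340.909ms=3/4b
2) 340.909ms=3/4b +113.636ms=1/4b
3) 454.545ms=1b +757.576ms=5/3b
4) 1212.121ms=8/3b +303.03ms=2/3b
5) 1515.152ms=10/3b +303.03ms=2/3b
Σ=4b of 4 (132bpm 2/4) — PASS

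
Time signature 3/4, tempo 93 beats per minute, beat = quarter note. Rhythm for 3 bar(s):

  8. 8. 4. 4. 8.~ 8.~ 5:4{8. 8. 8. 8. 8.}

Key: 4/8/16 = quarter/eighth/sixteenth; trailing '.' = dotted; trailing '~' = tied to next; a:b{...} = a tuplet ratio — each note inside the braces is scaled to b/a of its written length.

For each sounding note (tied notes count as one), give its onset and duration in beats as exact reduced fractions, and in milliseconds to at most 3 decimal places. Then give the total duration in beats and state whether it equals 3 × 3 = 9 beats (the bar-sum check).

1) 0.0ms=0b +483.871ms=3/4b
2) 483.871ms=3/4b +483.871ms=3/4b
3) 967.742ms=3/2b +967.742ms=3/2b
4) 1935.484ms=3b +967.742ms=3/2b
5) 2903.226ms=9/2b +1354.839ms=21/10b
6) 4258.065ms=33/5b +387.097ms=3/5b
7) 4645.161ms=36/5b +387.097ms=3/5b
8) 5032.258ms=39/5b +387.097ms=3/5b
9) 5419.355ms=42/5b +387.097ms=3/5b
Σ=9b of 9 (93bpm 3/4) — PASS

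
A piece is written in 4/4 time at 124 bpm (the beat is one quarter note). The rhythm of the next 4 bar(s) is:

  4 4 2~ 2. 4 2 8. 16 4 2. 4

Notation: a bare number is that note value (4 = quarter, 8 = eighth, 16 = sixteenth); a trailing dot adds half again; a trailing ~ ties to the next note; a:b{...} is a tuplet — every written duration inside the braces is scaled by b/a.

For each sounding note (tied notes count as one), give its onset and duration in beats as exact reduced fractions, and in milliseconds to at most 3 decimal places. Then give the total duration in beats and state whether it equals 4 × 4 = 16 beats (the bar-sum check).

1) 0.0ms=0b +483.871ms=1b
2) 483.871ms=1b +483.871ms=1b
3) 967.742ms=2b +2419.355ms=5b
4) 3387.097ms=7b +483.871ms=1b
5) 3870.968ms=8b +967.742ms=2b
6) 4838.71ms=10b +362.903ms=3/4b
7) 5201.613ms=43/4b +120.968ms=1/4b
8) 5322.581ms=11b +483.871ms=1b
9) 5806.452ms=12b +1451.613ms=3b
10) 7258.065ms=15b +483.871ms=1b
Σ=16b of 16 (124bpm 4/4) — PASS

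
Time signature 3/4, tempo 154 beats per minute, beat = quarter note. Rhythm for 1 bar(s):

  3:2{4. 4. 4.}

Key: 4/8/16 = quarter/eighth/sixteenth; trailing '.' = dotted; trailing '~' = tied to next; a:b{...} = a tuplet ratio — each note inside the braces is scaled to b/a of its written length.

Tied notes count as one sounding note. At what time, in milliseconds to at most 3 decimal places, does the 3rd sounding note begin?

1. 0.0ms @ 0 + 389.61ms (1)
2. 389.61ms @ 1 + 389.61ms (1)
3. 779.221ms @ 2 + 389.61ms (1)

note 3 onset = 2b = 779.221ms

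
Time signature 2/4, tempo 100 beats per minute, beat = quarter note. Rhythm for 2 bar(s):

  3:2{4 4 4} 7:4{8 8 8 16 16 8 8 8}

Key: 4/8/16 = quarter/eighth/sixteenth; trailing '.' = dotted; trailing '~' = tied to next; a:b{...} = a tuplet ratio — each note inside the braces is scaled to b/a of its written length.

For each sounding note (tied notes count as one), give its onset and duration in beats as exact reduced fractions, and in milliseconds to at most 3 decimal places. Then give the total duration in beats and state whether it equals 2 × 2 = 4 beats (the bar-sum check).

1) 0.0ms=0b +400.0ms=2/3b
2) 400.0ms=2/3b +400.0ms=2/3b
3) 800.0ms=4/3b +400.0ms=2/3b
4) 1200.0ms=2b +171.429ms=2/7b
5) 1371.429ms=16/7b +171.429ms=2/7b
6) 1542.857ms=18/7b +171.429ms=2/7b
7) 1714.286ms=20/7b +85.714ms=1/7b
8) 1800.0ms=3b +85.714ms=1/7b
9) 1885.714ms=22/7b +171.429ms=2/7b
10) 2057.143ms=24/7b +171.429ms=2/7b
11) 2228.571ms=26/7b +171.429ms=2/7b
Σ=4b of 4 (100bpm 2/4) — PASS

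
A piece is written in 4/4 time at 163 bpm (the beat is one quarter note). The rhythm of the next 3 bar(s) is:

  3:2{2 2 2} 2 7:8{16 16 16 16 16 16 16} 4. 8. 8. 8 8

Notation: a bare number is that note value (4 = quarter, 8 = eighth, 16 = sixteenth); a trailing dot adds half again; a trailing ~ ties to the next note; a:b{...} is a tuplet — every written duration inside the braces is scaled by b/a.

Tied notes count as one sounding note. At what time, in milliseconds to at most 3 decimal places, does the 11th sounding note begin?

note 11 onset = 54/7b = 2839.614ms

1. 0.0ms @ 0 + 490.798ms (4/3)
2. 490.798ms @ 4/3 + 490.798ms (4/3)
3. 981.595ms @ 8/3 + 490.798ms (4/3)
4. 1472.393ms @ 4 + 736.196ms (2)
5. 2208.589ms @ 6 + 105.171ms (2/7)
6. 2313.76ms @ 44/7 + 105.171ms (2/7)
7. 2418.931ms @ 46/7 + 105.171ms (2/7)
8. 2524.102ms @ 48/7 + 105.171ms (2/7)
9. 2629.273ms @ 50/7 + 105.171ms (2/7)
10. 2734.443ms @ 52/7 + 105.171ms (2/7)
11. 2839.614ms @ 54/7 + 105.171ms (2/7)
12. 2944.785ms @ 8 + 552.147ms (3/2)
13. 3496.933ms @ 19/2 + 276.074ms (3/4)
14. 3773.006ms @ 41/4 + 276.074ms (3/4)
15. 4049.08ms @ 11 + 184.049ms (1/2)
16. 4233.129ms @ 23/2 + 184.049ms (1/2)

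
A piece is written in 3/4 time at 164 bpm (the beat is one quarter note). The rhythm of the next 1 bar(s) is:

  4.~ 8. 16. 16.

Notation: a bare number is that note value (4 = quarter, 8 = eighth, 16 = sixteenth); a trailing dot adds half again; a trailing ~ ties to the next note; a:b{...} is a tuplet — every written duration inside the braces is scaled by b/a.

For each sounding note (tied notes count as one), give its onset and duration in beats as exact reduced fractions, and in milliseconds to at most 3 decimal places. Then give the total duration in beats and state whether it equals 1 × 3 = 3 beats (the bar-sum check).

1) 0.0ms=0b +823.171ms=9/4b
2) 823.171ms=9/4b +137.195ms=3/8b
3) 960.366ms=21/8b +137.195ms=3/8b
Σ=3b of 3 (164bpm 3/4) — PASS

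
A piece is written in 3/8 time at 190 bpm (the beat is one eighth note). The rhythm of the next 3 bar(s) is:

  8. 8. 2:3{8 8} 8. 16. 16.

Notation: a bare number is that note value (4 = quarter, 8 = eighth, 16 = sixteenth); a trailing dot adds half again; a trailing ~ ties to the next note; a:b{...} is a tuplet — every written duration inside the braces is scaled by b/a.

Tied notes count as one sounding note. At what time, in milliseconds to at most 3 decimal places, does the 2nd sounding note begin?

note 2 onset = 3/2b = 473.684ms

1. 0.0ms @ 0 + 473.684ms (3/2)
2. 473.684ms @ 3/2 + 473.684ms (3/2)
3. 947.368ms @ 3 + 473.684ms (3/2)
4. 1421.053ms @ 9/2 + 473.684ms (3/2)
5. 1894.737ms @ 6 + 473.684ms (3/2)
6. 2368.421ms @ 15/2 + 236.842ms (3/4)
7. 2605.263ms @ 33/4 + 236.842ms (3/4)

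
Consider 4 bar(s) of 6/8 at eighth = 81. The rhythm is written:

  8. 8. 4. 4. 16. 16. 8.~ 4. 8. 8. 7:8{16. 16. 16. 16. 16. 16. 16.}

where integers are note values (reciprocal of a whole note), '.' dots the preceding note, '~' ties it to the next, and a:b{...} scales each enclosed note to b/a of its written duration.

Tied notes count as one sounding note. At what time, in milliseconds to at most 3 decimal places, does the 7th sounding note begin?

note 7 onset = 21/2b = 7777.778ms

1. 0.0ms @ 0 + 1111.111ms (3/2)
2. 1111.111ms @ 3/2 + 1111.111ms (3/2)
3. 2222.222ms @ 3 + 2222.222ms (3)
4. 4444.444ms @ 6 + 2222.222ms (3)
5. 6666.667ms @ 9 + 555.556ms (3/4)
6. 7222.222ms @ 39/4 + 555.556ms (3/4)
7. 7777.778ms @ 21/2 + 3333.333ms (9/2)
8. 11111.111ms @ 15 + 1111.111ms (3/2)
9. 12222.222ms @ 33/2 + 1111.111ms (3/2)
10. 13333.333ms @ 18 + 634.921ms (6/7)
11. 13968.254ms @ 132/7 + 634.921ms (6/7)
12. 14603.175ms @ 138/7 + 634.921ms (6/7)
13. 15238.095ms @ 144/7 + 634.921ms (6/7)
14. 15873.016ms @ 150/7 + 634.921ms (6/7)
15. 16507.937ms @ 156/7 + 634.921ms (6/7)
16. 17142.857ms @ 162/7 + 634.921ms (6/7)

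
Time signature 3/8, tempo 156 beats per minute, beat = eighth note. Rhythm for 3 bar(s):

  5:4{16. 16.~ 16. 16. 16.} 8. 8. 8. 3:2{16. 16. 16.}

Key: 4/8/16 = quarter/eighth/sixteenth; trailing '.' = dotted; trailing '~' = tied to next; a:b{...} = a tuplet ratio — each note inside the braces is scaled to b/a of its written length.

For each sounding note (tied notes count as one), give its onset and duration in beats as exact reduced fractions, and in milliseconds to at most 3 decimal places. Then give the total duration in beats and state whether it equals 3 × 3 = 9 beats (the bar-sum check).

1) 0.0ms=0b +230.769ms=3/5b
2) 230.769ms=3/5b +461.538ms=6/5b
3) 692.308ms=9/5b +230.769ms=3/5b
4) 923.077ms=12/5b +230.769ms=3/5b
5) 1153.846ms=3b +576.923ms=3/2b
6) 1730.769ms=9/2b +576.923ms=3/2b
7) 2307.692ms=6b +576.923ms=3/2b
8) 2884.615ms=15/2b +192.308ms=1/2b
9) 3076.923ms=8b +192.308ms=1/2b
10) 3269.231ms=17/2b +192.308ms=1/2b
Σ=9b of 9 (156bpm 3/8) — PASS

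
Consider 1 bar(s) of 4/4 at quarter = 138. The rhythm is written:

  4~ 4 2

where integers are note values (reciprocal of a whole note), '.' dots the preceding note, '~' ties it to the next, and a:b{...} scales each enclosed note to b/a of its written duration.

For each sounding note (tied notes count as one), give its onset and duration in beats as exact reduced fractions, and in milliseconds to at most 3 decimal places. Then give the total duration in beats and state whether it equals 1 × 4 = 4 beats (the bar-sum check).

1) 0.0ms=0b +869.565ms=2b
2) 869.565ms=2b +869.565ms=2b
Σ=4b of 4 (138bpm 4/4) — PASS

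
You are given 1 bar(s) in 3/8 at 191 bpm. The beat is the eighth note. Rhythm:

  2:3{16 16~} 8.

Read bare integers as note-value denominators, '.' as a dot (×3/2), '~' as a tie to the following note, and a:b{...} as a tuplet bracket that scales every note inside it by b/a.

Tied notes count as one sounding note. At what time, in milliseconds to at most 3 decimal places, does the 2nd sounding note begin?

note 2 onset = 3/4b = 235.602ms

1. 0.0ms @ 0 + 235.602ms (3/4)
2. 235.602ms @ 3/4 + 706.806ms (9/4)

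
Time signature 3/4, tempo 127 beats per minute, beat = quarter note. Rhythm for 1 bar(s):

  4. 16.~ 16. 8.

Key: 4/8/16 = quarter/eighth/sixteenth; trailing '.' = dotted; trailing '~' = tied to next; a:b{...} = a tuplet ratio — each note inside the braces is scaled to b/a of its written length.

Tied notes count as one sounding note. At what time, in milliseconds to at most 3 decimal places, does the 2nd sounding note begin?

1. 0.0ms @ 0 + 708.661ms (3/2)
2. 708.661ms @ 3/2 + 354.331ms (3/4)
3. 1062.992ms @ 9/4 + 354.331ms (3/4)

note 2 onset = 3/2b = 708.661ms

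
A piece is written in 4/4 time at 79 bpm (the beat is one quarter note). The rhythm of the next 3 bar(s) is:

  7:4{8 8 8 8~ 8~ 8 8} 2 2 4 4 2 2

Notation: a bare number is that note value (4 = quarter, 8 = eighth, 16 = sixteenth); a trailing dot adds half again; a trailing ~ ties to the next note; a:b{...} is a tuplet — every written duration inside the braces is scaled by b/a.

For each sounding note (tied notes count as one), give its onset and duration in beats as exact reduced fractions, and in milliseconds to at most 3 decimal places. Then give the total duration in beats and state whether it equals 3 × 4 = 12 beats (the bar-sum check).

1) 0.0ms=0b +216.998ms=2/7b
2) 216.998ms=2/7b +216.998ms=2/7b
3) 433.996ms=4/7b +216.998ms=2/7b
4) 650.995ms=6/7b +650.995ms=6/7b
5) 1301.989ms=12/7b +216.998ms=2/7b
6) 1518.987ms=2b +1518.987ms=2b
7) 3037.975ms=4b +1518.987ms=2b
8) 4556.962ms=6b +759.494ms=1b
9) 5316.456ms=7b +759.494ms=1b
10) 6075.949ms=8b +1518.987ms=2b
11) 7594.937ms=10b +1518.987ms=2b
Σ=12b of 12 (79bpm 4/4) — PASS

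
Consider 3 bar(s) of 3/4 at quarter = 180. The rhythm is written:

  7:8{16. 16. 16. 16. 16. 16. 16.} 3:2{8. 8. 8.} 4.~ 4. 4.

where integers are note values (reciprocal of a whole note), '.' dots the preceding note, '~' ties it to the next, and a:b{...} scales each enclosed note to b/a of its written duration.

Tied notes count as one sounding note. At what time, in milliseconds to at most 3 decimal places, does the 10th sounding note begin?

note 10 onset = 4b = 1333.333ms

1. 0.0ms @ 0 + 142.857ms (3/7)
2. 142.857ms @ 3/7 + 142.857ms (3/7)
3. 285.714ms @ 6/7 + 142.857ms (3/7)
4. 428.571ms @ 9/7 + 142.857ms (3/7)
5. 571.429ms @ 12/7 + 142.857ms (3/7)
6. 714.286ms @ 15/7 + 142.857ms (3/7)
7. 857.143ms @ 18/7 + 142.857ms (3/7)
8. 1000.0ms @ 3 + 166.667ms (1/2)
9. 1166.667ms @ 7/2 + 166.667ms (1/2)
10. 1333.333ms @ 4 + 166.667ms (1/2)
11. 1500.0ms @ 9/2 + 1000.0ms (3)
12. 2500.0ms @ 15/2 + 500.0ms (3/2)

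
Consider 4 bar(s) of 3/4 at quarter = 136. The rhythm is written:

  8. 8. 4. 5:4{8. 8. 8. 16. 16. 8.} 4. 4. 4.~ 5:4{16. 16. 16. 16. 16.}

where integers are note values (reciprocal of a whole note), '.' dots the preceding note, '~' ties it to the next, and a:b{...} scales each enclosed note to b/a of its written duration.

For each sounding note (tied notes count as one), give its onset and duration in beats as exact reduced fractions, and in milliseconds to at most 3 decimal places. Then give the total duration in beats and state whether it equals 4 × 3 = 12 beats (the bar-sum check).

1) 0.0ms=0b +330.882ms=3/4b
2) 330.882ms=3/4b +330.882ms=3/4b
3) 661.765ms=3/2b +661.765ms=3/2b
4) 1323.529ms=3b +264.706ms=3/5b
5) 1588.235ms=18/5b +264.706ms=3/5b
6) 1852.941ms=21/5b +264.706ms=3/5b
7) 2117.647ms=24/5b +132.353ms=3/10b
8) 2250.0ms=51/10b +132.353ms=3/10b
9) 2382.353ms=27/5b +264.706ms=3/5b
10) 2647.059ms=6b +661.765ms=3/2b
11) 3308.824ms=15/2b +661.765ms=3/2b
12) 3970.588ms=9b +794.118ms=9/5b
13) 4764.706ms=54/5b +132.353ms=3/10b
14) 4897.059ms=111/10b +132.353ms=3/10b
15) 5029.412ms=57/5b +132.353ms=3/10b
16) 5161.765ms=117/10b +132.353ms=3/10b
Σ=12b of 12 (136bpm 3/4) — PASS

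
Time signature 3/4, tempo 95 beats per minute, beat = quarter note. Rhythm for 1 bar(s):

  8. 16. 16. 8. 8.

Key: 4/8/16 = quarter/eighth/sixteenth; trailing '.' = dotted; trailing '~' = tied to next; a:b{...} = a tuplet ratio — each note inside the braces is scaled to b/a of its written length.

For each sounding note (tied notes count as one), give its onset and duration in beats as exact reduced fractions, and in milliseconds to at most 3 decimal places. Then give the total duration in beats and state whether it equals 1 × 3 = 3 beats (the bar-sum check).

1) 0.0ms=0b +473.684ms=3/4b
2) 473.684ms=3/4b +236.842ms=3/8b
3) 710.526ms=9/8b +236.842ms=3/8b
4) 947.368ms=3/2b +473.684ms=3/4b
5) 1421.053ms=9/4b +473.684ms=3/4b
Σ=3b of 3 (95bpm 3/4) — PASS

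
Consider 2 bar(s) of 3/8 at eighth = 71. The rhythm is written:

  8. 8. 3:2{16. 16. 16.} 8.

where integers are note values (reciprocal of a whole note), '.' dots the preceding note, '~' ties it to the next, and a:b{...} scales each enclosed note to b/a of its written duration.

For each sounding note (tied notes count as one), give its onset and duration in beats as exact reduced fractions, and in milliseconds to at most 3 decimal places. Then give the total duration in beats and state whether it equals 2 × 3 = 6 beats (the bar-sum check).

1) 0.0ms=0b +1267.606ms=3/2b
2) 1267.606ms=3/2b +1267.606ms=3/2b
3) 2535.211ms=3b +422.535ms=1/2b
4) 2957.746ms=7/2b +422.535ms=1/2b
5) 3380.282ms=4b +422.535ms=1/2b
6) 3802.817ms=9/2b +1267.606ms=3/2b
Σ=6b of 6 (71bpm 3/8) — PASS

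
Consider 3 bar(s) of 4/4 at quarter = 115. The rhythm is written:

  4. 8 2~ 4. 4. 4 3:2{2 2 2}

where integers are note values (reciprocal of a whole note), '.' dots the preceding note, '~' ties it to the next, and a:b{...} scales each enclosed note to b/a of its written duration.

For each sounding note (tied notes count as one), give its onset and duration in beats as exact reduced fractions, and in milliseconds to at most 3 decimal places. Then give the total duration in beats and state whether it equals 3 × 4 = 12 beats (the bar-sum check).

1) 0.0ms=0b +782.609ms=3/2b
2) 782.609ms=3/2b +260.87ms=1/2b
3) 1043.478ms=2b +1826.087ms=7/2b
4) 2869.565ms=11/2b +782.609ms=3/2b
5) 3652.174ms=7b +521.739ms=1b
6) 4173.913ms=8b +695.652ms=4/3b
7) 4869.565ms=28/3b +695.652ms=4/3b
8) 5565.217ms=32/3b +695.652ms=4/3b
Σ=12b of 12 (115bpm 4/4) — PASS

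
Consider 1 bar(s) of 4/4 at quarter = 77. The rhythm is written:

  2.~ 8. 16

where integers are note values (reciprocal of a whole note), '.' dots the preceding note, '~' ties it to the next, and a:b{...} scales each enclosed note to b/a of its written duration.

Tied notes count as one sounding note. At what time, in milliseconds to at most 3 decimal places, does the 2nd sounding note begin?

note 2 onset = 15/4b = 2922.078ms

1. 0.0ms @ 0 + 2922.078ms (15/4)
2. 2922.078ms @ 15/4 + 194.805ms (1/4)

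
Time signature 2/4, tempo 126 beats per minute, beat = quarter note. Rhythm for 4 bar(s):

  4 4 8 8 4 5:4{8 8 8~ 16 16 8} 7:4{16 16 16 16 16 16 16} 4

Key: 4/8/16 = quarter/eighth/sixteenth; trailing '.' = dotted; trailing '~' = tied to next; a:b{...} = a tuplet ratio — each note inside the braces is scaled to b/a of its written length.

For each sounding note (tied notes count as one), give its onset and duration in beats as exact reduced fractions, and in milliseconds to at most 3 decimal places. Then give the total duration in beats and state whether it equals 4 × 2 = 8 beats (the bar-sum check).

1) 0.0ms=0b +476.19ms=1b
2) 476.19ms=1b +476.19ms=1b
3) 952.381ms=2b +238.095ms=1/2b
4) 1190.476ms=5/2b +238.095ms=1/2b
5) 1428.571ms=3b +476.19ms=1b
6) 1904.762ms=4b +190.476ms=2/5b
7) 2095.238ms=22/5b +190.476ms=2/5b
8) 2285.714ms=24/5b +285.714ms=3/5b
9) 2571.429ms=27/5b +95.238ms=1/5b
10) 2666.667ms=28/5b +190.476ms=2/5b
11) 2857.143ms=6b +68.027ms=1/7b
12) 2925.17ms=43/7b +68.027ms=1/7b
13) 2993.197ms=44/7b +68.027ms=1/7b
14) 3061.224ms=45/7b +68.027ms=1/7b
15) 3129.252ms=46/7b +68.027ms=1/7b
16) 3197.279ms=47/7b +68.027ms=1/7b
17) 3265.306ms=48/7b +68.027ms=1/7b
18) 3333.333ms=7b +476.19ms=1b
Σ=8b of 8 (126bpm 2/4) — PASS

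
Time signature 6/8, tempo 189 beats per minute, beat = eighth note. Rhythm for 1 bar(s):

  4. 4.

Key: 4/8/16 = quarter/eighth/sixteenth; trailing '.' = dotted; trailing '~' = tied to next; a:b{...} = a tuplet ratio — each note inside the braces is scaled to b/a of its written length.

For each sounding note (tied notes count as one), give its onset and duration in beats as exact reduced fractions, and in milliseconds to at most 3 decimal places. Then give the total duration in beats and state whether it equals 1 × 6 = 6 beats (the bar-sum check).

1) 0.0ms=0b +952.381ms=3b
2) 952.381ms=3b +952.381ms=3b
Σ=6b of 6 (189bpm 6/8) — PASS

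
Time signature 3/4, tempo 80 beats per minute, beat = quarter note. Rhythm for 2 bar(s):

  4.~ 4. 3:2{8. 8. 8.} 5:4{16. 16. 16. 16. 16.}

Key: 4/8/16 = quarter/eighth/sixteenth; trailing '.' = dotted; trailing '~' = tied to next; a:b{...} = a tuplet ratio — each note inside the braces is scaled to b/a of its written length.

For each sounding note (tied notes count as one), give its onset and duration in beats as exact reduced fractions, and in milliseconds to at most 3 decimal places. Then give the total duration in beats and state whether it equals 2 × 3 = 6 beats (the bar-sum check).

1) 0.0ms=0b +2250.0ms=3b
2) 2250.0ms=3b +375.0ms=1/2b
3) 2625.0ms=7/2b +375.0ms=1/2b
4) 3000.0ms=4b +375.0ms=1/2b
5) 3375.0ms=9/2b +225.0ms=3/10b
6) 3600.0ms=24/5b +225.0ms=3/10b
7) 3825.0ms=51/10b +225.0ms=3/10b
8) 4050.0ms=27/5b +225.0ms=3/10b
9) 4275.0ms=57/10b +225.0ms=3/10b
Σ=6b of 6 (80bpm 3/4) — PASS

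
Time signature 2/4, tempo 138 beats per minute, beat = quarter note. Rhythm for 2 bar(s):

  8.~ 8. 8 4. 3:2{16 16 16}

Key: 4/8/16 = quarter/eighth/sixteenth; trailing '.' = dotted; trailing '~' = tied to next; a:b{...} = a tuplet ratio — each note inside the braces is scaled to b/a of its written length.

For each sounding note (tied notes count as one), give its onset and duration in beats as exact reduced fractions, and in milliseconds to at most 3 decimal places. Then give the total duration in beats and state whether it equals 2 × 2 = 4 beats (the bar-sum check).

1) 0.0ms=0b +652.174ms=3/2b
2) 652.174ms=3/2b +217.391ms=1/2b
3) 869.565ms=2b +652.174ms=3/2b
4) 1521.739ms=7/2b +72.464ms=1/6b
5) 1594.203ms=11/3b +72.464ms=1/6b
6) 1666.667ms=23/6b +72.464ms=1/6b
Σ=4b of 4 (138bpm 2/4) — PASS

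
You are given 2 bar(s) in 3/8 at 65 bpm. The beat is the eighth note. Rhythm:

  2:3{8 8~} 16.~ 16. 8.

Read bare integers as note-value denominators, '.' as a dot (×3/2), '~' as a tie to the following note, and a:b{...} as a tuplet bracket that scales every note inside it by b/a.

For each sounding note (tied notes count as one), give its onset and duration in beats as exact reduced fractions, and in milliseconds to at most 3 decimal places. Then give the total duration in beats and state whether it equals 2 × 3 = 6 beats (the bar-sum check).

1) 0.0ms=0b +1384.615ms=3/2b
2) 1384.615ms=3/2b +2769.231ms=3b
3) 4153.846ms=9/2b +1384.615ms=3/2b
Σ=6b of 6 (65bpm 3/8) — PASS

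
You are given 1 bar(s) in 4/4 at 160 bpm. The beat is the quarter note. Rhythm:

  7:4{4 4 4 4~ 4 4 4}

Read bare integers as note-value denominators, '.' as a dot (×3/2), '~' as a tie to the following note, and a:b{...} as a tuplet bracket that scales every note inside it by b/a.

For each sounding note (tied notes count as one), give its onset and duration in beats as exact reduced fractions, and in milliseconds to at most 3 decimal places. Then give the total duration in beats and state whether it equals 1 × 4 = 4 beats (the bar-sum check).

1) 0.0ms=0b +214.286ms=4/7b
2) 214.286ms=4/7b +214.286ms=4/7b
3) 428.571ms=8/7b +214.286ms=4/7b
4) 642.857ms=12/7b +428.571ms=8/7b
5) 1071.429ms=20/7b +214.286ms=4/7b
6) 1285.714ms=24/7b +214.286ms=4/7b
Σ=4b of 4 (160bpm 4/4) — PASS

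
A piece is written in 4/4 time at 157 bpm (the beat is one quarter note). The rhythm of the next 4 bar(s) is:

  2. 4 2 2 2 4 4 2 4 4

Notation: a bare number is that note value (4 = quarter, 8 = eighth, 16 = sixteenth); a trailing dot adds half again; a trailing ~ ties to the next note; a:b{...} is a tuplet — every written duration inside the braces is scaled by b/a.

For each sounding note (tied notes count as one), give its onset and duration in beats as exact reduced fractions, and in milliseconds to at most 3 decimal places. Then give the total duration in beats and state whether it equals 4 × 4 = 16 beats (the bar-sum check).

1) 0.0ms=0b +1146.497ms=3b
2) 1146.497ms=3b +382.166ms=1b
3) 1528.662ms=4b +764.331ms=2b
4) 2292.994ms=6b +764.331ms=2b
5) 3057.325ms=8b +764.331ms=2b
6) 3821.656ms=10b +382.166ms=1b
7) 4203.822ms=11b +382.166ms=1b
8) 4585.987ms=12b +764.331ms=2b
9) 5350.318ms=14b +382.166ms=1b
10) 5732.484ms=15b +382.166ms=1b
Σ=16b of 16 (157bpm 4/4) — PASS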